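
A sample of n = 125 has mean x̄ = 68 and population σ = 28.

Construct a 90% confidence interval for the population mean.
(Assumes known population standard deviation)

Answer: (63.8803, 72.1197)

Derivation:
Confidence level: 90%, α = 0.1
z_0.05 = 1.645
SE = σ/√n = 28/√125 = 2.5044
Margin of error = 1.645 × 2.5044 = 4.1197
CI: x̄ ± margin = 68 ± 4.1197
CI: (63.8803, 72.1197)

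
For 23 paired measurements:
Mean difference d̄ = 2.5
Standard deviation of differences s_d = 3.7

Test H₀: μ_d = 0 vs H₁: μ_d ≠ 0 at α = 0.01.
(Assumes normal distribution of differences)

Answer: t = 3.2404, reject H₀

Derivation:
df = n - 1 = 22
SE = s_d/√n = 3.7/√23 = 0.7715
t = d̄/SE = 2.5/0.7715 = 3.2404
Critical value: t_{0.005,22} = ±2.819
p-value ≈ 0.0038
Decision: reject H₀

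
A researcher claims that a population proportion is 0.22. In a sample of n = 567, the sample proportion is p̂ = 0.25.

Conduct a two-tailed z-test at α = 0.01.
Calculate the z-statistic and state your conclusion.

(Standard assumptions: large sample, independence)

H₀: p = 0.22, H₁: p ≠ 0.22
Standard error: SE = √(p₀(1-p₀)/n) = √(0.22×0.78/567) = 0.017397
z-statistic: z = (p̂ - p₀)/SE = (0.25 - 0.22)/0.017397 = 1.7244
Critical value: z_0.005 = ±2.576
p-value = 0.0846
Decision: fail to reject H₀ at α = 0.01

Answer: z = 1.7244, fail to reject H₀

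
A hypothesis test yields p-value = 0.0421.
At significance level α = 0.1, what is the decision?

Compare p-value to α:
0.0421 < 0.1
Decision: reject H₀

Answer: reject H₀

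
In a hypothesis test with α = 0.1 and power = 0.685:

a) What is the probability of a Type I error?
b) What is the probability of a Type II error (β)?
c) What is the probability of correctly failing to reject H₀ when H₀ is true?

a) Type I error probability = α = 0.1
b) Power = P(reject H₀ | H₁ true) = 1 - β = 0.685, so Type II error probability = β = 1 - Power = 0.315
c) P(fail to reject H₀ | H₀ true) = 1 - α = 0.9

Answer: a) 0.1, b) 0.315, c) 0.9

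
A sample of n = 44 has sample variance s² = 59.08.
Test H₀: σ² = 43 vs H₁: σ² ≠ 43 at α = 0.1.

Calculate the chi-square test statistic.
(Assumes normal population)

df = n - 1 = 43
χ² = (n-1)s²/σ₀² = 43×59.08/43 = 59.0800
Critical values: χ²_{0.95,43} = 28.965, χ²_{0.05,43} = 59.304
Rejection region: χ² < 28.965 or χ² > 59.304
Decision: fail to reject H₀

Answer: χ² = 59.0800, fail to reject H₀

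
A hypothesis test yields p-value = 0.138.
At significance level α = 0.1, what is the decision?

Compare p-value to α:
0.138 ≥ 0.1
Decision: fail to reject H₀

Answer: fail to reject H₀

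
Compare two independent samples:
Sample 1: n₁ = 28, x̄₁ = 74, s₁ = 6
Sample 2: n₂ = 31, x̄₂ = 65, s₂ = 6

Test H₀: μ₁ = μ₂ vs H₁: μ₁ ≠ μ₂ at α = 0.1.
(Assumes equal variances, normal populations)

Pooled variance: s²_p = [27×6² + 30×6²]/(57) = 36.0000
s_p = 6.0000
SE = s_p×√(1/n₁ + 1/n₂) = 6.0000×√(1/28 + 1/31) = 1.5643
t = (x̄₁ - x̄₂)/SE = (74 - 65)/1.5643 = 5.7534
df = 57, t-critical = ±1.672
Decision: reject H₀

Answer: t = 5.7534, reject H₀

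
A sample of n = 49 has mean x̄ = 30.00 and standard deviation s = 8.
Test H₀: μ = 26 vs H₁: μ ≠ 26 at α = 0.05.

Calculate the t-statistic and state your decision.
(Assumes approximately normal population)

df = n - 1 = 48
SE = s/√n = 8/√49 = 1.1429
t = (x̄ - μ₀)/SE = (30.00 - 26)/1.1429 = 3.4999
Critical value: t_{0.025,48} = ±2.011
p-value ≈ 0.0010
Decision: reject H₀

Answer: t = 3.4999, reject H₀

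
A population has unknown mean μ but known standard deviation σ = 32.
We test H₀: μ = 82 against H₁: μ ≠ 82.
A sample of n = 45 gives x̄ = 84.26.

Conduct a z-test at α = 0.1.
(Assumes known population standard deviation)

Answer: z = 0.4738, fail to reject H₀

Derivation:
Standard error: SE = σ/√n = 32/√45 = 4.7703
z-statistic: z = (x̄ - μ₀)/SE = (84.26 - 82)/4.7703 = 0.4738
Critical value: ±1.645
p-value = 0.6356
Decision: fail to reject H₀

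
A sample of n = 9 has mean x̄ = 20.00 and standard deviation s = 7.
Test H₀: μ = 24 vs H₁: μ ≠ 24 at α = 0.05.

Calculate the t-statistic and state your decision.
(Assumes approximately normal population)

df = n - 1 = 8
SE = s/√n = 7/√9 = 2.3333
t = (x̄ - μ₀)/SE = (20.00 - 24)/2.3333 = -1.7143
Critical value: t_{0.025,8} = ±2.306
p-value ≈ 0.1248
Decision: fail to reject H₀

Answer: t = -1.7143, fail to reject H₀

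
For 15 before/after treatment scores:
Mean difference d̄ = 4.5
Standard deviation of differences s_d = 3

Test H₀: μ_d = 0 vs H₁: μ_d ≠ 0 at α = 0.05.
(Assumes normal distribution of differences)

df = n - 1 = 14
SE = s_d/√n = 3/√15 = 0.7746
t = d̄/SE = 4.5/0.7746 = 5.8095
Critical value: t_{0.025,14} = ±2.145
p-value < 0.0001
Decision: reject H₀

Answer: t = 5.8095, reject H₀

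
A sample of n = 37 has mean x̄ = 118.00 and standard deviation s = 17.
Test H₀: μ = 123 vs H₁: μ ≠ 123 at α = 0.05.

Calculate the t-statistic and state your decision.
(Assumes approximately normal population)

Answer: t = -1.7890, fail to reject H₀

Derivation:
df = n - 1 = 36
SE = s/√n = 17/√37 = 2.7948
t = (x̄ - μ₀)/SE = (118.00 - 123)/2.7948 = -1.7890
Critical value: t_{0.025,36} = ±2.028
p-value ≈ 0.0820
Decision: fail to reject H₀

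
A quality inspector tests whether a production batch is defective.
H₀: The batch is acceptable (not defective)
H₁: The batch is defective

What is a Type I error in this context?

Answer: Rejecting an acceptable batch

Derivation:
Type I error: rejecting H₀ when it is actually true (false positive).
Type II error: failing to reject H₀ when H₁ is actually true (false negative).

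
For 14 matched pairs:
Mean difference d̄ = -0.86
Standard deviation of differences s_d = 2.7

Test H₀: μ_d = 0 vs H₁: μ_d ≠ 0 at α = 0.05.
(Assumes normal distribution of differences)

Answer: t = -1.1918, fail to reject H₀

Derivation:
df = n - 1 = 13
SE = s_d/√n = 2.7/√14 = 0.7216
t = d̄/SE = -0.86/0.7216 = -1.1918
Critical value: t_{0.025,13} = ±2.160
p-value ≈ 0.2546
Decision: fail to reject H₀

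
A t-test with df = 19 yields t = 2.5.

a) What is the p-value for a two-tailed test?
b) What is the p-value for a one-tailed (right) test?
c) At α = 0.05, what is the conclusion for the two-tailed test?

Using t-distribution with df = 19:
a) Two-tailed: p = 2×P(T > 2.5) = 0.0217
b) One-tailed: p = P(T > 2.5) = 0.0109
c) 0.0217 < 0.05, reject H₀

Answer: a) 0.0217, b) 0.0109, c) reject H₀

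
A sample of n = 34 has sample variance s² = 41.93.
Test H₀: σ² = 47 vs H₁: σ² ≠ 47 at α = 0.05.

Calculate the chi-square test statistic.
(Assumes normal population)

Answer: χ² = 29.4402, fail to reject H₀

Derivation:
df = n - 1 = 33
χ² = (n-1)s²/σ₀² = 33×41.93/47 = 29.4402
Critical values: χ²_{0.975,33} = 19.047, χ²_{0.025,33} = 50.725
Rejection region: χ² < 19.047 or χ² > 50.725
Decision: fail to reject H₀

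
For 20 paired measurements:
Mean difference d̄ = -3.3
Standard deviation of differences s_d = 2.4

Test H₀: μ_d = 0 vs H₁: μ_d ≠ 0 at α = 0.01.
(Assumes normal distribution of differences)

df = n - 1 = 19
SE = s_d/√n = 2.4/√20 = 0.5367
t = d̄/SE = -3.3/0.5367 = -6.1487
Critical value: t_{0.005,19} = ±2.861
p-value < 0.0001
Decision: reject H₀

Answer: t = -6.1487, reject H₀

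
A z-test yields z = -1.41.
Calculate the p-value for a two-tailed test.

Answer: p-value ≈ 0.1585

Derivation:
For z = -1.41:
p = 2×P(Z > |-1.41|) = 2×(1 - Φ(1.41)) = 0.1585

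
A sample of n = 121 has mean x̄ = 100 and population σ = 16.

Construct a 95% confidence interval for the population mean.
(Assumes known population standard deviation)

Answer: (97.1492, 102.8508)

Derivation:
Confidence level: 95%, α = 0.05
z_0.025 = 1.960
SE = σ/√n = 16/√121 = 1.4545
Margin of error = 1.960 × 1.4545 = 2.8508
CI: x̄ ± margin = 100 ± 2.8508
CI: (97.1492, 102.8508)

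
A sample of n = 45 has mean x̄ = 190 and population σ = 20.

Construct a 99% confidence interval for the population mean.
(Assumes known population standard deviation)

Answer: (182.3199, 197.6801)

Derivation:
Confidence level: 99%, α = 0.01
z_0.005 = 2.576
SE = σ/√n = 20/√45 = 2.9814
Margin of error = 2.576 × 2.9814 = 7.6801
CI: x̄ ± margin = 190 ± 7.6801
CI: (182.3199, 197.6801)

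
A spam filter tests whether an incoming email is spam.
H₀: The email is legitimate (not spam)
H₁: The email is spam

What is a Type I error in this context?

A Type I error (probability α) occurs when we reject a true H₀.
A Type II error (probability β) occurs when we fail to reject a false H₀.

Answer: Marking a legitimate email as spam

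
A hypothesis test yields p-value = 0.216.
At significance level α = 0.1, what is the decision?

Compare p-value to α:
0.216 ≥ 0.1
Decision: fail to reject H₀

Answer: fail to reject H₀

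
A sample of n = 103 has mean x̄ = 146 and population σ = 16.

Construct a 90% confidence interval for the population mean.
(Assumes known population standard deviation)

Confidence level: 90%, α = 0.1
z_0.05 = 1.645
SE = σ/√n = 16/√103 = 1.5765
Margin of error = 1.645 × 1.5765 = 2.5933
CI: x̄ ± margin = 146 ± 2.5933
CI: (143.4067, 148.5933)

Answer: (143.4067, 148.5933)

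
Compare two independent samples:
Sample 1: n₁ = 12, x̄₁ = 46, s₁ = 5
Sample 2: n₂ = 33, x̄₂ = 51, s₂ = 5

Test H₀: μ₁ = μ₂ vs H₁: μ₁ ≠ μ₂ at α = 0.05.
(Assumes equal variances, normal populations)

Pooled variance: s²_p = [11×5² + 32×5²]/(43) = 25.0000
s_p = 5.0000
SE = s_p×√(1/n₁ + 1/n₂) = 5.0000×√(1/12 + 1/33) = 1.6855
t = (x̄₁ - x̄₂)/SE = (46 - 51)/1.6855 = -2.9665
df = 43, t-critical = ±2.017
Decision: reject H₀

Answer: t = -2.9665, reject H₀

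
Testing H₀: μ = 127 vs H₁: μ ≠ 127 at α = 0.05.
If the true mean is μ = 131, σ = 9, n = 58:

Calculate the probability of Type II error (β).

Answer: β ≈ 0.0771

Derivation:
SE = σ/√n = 9/√58 = 1.1818
Critical values: μ₀ ± z_0.025×SE = 127 ± 1.960×1.1818
Acceptance region: (124.6837, 129.3163)
Under H₁ (μ = 131): z_high = (129.3163 - 131)/1.1818 = -1.4247, z_low = (124.6837 - 131)/1.1818 = -5.3446
β = P(not reject | H₁) = Φ(-1.4247) - Φ(-5.3446) ≈ 0.0771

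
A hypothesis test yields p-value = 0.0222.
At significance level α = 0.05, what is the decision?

Answer: reject H₀

Derivation:
Compare p-value to α:
0.0222 < 0.05
Decision: reject H₀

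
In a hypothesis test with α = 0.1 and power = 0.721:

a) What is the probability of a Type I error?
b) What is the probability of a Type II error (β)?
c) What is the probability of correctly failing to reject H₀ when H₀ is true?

Answer: a) 0.1, b) 0.279, c) 0.9

Derivation:
a) Type I error probability = α = 0.1
b) Power = P(reject H₀ | H₁ true) = 1 - β = 0.721, so Type II error probability = β = 1 - Power = 0.279
c) P(fail to reject H₀ | H₀ true) = 1 - α = 0.9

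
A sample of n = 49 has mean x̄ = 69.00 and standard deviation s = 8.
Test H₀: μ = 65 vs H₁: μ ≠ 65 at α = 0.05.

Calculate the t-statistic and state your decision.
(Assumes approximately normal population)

Answer: t = 3.4999, reject H₀

Derivation:
df = n - 1 = 48
SE = s/√n = 8/√49 = 1.1429
t = (x̄ - μ₀)/SE = (69.00 - 65)/1.1429 = 3.4999
Critical value: t_{0.025,48} = ±2.011
p-value ≈ 0.0010
Decision: reject H₀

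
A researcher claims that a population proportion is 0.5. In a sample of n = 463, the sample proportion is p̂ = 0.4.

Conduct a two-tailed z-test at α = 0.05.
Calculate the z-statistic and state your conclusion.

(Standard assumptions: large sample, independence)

Answer: z = -4.3035, reject H₀

Derivation:
H₀: p = 0.5, H₁: p ≠ 0.5
Standard error: SE = √(p₀(1-p₀)/n) = √(0.5×0.5/463) = 0.023237
z-statistic: z = (p̂ - p₀)/SE = (0.4 - 0.5)/0.023237 = -4.3035
Critical value: z_0.025 = ±1.960
p-value < 0.0001
Decision: reject H₀ at α = 0.05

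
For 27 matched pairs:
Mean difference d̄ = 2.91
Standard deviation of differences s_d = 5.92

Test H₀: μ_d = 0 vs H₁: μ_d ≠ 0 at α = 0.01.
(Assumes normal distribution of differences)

Answer: t = 2.5542, fail to reject H₀

Derivation:
df = n - 1 = 26
SE = s_d/√n = 5.92/√27 = 1.1393
t = d̄/SE = 2.91/1.1393 = 2.5542
Critical value: t_{0.005,26} = ±2.779
p-value ≈ 0.0168
Decision: fail to reject H₀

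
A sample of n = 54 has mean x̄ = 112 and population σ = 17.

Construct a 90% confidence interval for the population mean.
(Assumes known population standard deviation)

Answer: (108.1945, 115.8055)

Derivation:
Confidence level: 90%, α = 0.1
z_0.05 = 1.645
SE = σ/√n = 17/√54 = 2.3134
Margin of error = 1.645 × 2.3134 = 3.8055
CI: x̄ ± margin = 112 ± 3.8055
CI: (108.1945, 115.8055)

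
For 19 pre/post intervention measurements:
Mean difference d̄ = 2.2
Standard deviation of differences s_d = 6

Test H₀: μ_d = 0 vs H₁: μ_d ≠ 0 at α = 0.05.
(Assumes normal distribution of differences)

Answer: t = 1.5983, fail to reject H₀

Derivation:
df = n - 1 = 18
SE = s_d/√n = 6/√19 = 1.3765
t = d̄/SE = 2.2/1.3765 = 1.5983
Critical value: t_{0.025,18} = ±2.101
p-value ≈ 0.1274
Decision: fail to reject H₀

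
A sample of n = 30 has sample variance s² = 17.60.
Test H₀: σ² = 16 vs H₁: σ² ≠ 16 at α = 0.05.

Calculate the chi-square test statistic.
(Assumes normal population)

df = n - 1 = 29
χ² = (n-1)s²/σ₀² = 29×17.60/16 = 31.9000
Critical values: χ²_{0.975,29} = 16.047, χ²_{0.025,29} = 45.722
Rejection region: χ² < 16.047 or χ² > 45.722
Decision: fail to reject H₀

Answer: χ² = 31.9000, fail to reject H₀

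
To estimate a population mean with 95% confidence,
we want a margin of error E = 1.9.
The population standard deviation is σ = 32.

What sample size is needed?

z_0.025 = 1.960
n = (z×σ/E)² = (1.960×32/1.9)²
n = 1089.6948
Round up: n = 1090

Answer: n = 1090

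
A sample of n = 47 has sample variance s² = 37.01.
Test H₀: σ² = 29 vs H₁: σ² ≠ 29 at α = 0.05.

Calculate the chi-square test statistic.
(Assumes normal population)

df = n - 1 = 46
χ² = (n-1)s²/σ₀² = 46×37.01/29 = 58.7055
Critical values: χ²_{0.975,46} = 29.160, χ²_{0.025,46} = 66.617
Rejection region: χ² < 29.160 or χ² > 66.617
Decision: fail to reject H₀

Answer: χ² = 58.7055, fail to reject H₀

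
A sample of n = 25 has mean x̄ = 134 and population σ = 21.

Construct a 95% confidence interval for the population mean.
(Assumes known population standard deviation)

Answer: (125.7680, 142.2320)

Derivation:
Confidence level: 95%, α = 0.05
z_0.025 = 1.960
SE = σ/√n = 21/√25 = 4.2000
Margin of error = 1.960 × 4.2000 = 8.2320
CI: x̄ ± margin = 134 ± 8.2320
CI: (125.7680, 142.2320)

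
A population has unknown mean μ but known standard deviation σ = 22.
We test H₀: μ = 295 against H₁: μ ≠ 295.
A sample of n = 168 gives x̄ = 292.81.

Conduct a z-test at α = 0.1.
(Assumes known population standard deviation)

Standard error: SE = σ/√n = 22/√168 = 1.6973
z-statistic: z = (x̄ - μ₀)/SE = (292.81 - 295)/1.6973 = -1.2903
Critical value: ±1.645
p-value = 0.1969
Decision: fail to reject H₀

Answer: z = -1.2903, fail to reject H₀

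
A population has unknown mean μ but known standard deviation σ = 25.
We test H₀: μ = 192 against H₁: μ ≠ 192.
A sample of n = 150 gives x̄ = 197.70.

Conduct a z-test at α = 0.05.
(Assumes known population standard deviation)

Standard error: SE = σ/√n = 25/√150 = 2.0412
z-statistic: z = (x̄ - μ₀)/SE = (197.70 - 192)/2.0412 = 2.7925
Critical value: ±1.960
p-value = 0.0052
Decision: reject H₀

Answer: z = 2.7925, reject H₀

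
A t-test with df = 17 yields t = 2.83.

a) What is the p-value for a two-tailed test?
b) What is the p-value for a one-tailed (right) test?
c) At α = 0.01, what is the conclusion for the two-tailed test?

Answer: a) 0.0116, b) 0.0058, c) fail to reject H₀

Derivation:
Using t-distribution with df = 17:
a) Two-tailed: p = 2×P(T > 2.83) = 0.0116
b) One-tailed: p = P(T > 2.83) = 0.0058
c) 0.0116 ≥ 0.01, fail to reject H₀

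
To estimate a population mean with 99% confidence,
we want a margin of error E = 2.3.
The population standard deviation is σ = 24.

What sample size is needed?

z_0.005 = 2.576
n = (z×σ/E)² = (2.576×24/2.3)²
n = 722.5344
Round up: n = 723

Answer: n = 723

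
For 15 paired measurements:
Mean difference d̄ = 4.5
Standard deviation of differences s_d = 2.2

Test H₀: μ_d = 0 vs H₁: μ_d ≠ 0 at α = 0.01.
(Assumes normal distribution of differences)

df = n - 1 = 14
SE = s_d/√n = 2.2/√15 = 0.5680
t = d̄/SE = 4.5/0.5680 = 7.9225
Critical value: t_{0.005,14} = ±2.977
p-value < 0.0001
Decision: reject H₀

Answer: t = 7.9225, reject H₀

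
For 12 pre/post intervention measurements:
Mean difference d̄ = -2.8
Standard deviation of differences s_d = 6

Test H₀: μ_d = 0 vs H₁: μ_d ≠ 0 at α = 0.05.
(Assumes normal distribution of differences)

df = n - 1 = 11
SE = s_d/√n = 6/√12 = 1.7321
t = d̄/SE = -2.8/1.7321 = -1.6165
Critical value: t_{0.025,11} = ±2.201
p-value ≈ 0.1343
Decision: fail to reject H₀

Answer: t = -1.6165, fail to reject H₀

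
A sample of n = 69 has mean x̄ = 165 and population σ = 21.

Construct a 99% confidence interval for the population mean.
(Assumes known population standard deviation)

Answer: (158.4876, 171.5124)

Derivation:
Confidence level: 99%, α = 0.01
z_0.005 = 2.576
SE = σ/√n = 21/√69 = 2.5281
Margin of error = 2.576 × 2.5281 = 6.5124
CI: x̄ ± margin = 165 ± 6.5124
CI: (158.4876, 171.5124)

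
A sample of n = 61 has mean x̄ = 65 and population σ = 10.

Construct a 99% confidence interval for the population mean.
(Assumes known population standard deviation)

Answer: (61.7017, 68.2983)

Derivation:
Confidence level: 99%, α = 0.01
z_0.005 = 2.576
SE = σ/√n = 10/√61 = 1.2804
Margin of error = 2.576 × 1.2804 = 3.2983
CI: x̄ ± margin = 65 ± 3.2983
CI: (61.7017, 68.2983)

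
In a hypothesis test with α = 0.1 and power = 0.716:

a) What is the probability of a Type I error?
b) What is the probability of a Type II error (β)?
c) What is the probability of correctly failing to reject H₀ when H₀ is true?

Answer: a) 0.1, b) 0.284, c) 0.9

Derivation:
a) Type I error probability = α = 0.1
b) Power = P(reject H₀ | H₁ true) = 1 - β = 0.716, so Type II error probability = β = 1 - Power = 0.284
c) P(fail to reject H₀ | H₀ true) = 1 - α = 0.9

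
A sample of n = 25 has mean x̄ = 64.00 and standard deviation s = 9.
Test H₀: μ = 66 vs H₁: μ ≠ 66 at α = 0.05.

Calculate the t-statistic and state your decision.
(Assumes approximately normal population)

df = n - 1 = 24
SE = s/√n = 9/√25 = 1.8000
t = (x̄ - μ₀)/SE = (64.00 - 66)/1.8000 = -1.1111
Critical value: t_{0.025,24} = ±2.064
p-value ≈ 0.2775
Decision: fail to reject H₀

Answer: t = -1.1111, fail to reject H₀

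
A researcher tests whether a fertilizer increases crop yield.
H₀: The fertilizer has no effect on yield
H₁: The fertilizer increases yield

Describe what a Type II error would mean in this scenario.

Answer: Failing to recommend an effective fertilizer

Derivation:
Type I error: rejecting H₀ when it is actually true (false positive).
Type II error: failing to reject H₀ when H₁ is actually true (false negative).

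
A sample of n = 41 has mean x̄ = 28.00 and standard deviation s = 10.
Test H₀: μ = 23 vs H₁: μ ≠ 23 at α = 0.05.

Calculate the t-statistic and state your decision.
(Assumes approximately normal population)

Answer: t = 3.2016, reject H₀

Derivation:
df = n - 1 = 40
SE = s/√n = 10/√41 = 1.5617
t = (x̄ - μ₀)/SE = (28.00 - 23)/1.5617 = 3.2016
Critical value: t_{0.025,40} = ±2.021
p-value ≈ 0.0027
Decision: reject H₀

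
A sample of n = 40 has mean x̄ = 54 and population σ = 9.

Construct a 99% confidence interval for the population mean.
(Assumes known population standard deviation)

Confidence level: 99%, α = 0.01
z_0.005 = 2.576
SE = σ/√n = 9/√40 = 1.4230
Margin of error = 2.576 × 1.4230 = 3.6656
CI: x̄ ± margin = 54 ± 3.6656
CI: (50.3344, 57.6656)

Answer: (50.3344, 57.6656)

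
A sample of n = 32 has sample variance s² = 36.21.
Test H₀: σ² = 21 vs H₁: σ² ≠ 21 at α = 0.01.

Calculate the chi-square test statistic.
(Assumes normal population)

Answer: χ² = 53.4529, fail to reject H₀

Derivation:
df = n - 1 = 31
χ² = (n-1)s²/σ₀² = 31×36.21/21 = 53.4529
Critical values: χ²_{0.995,31} = 14.458, χ²_{0.005,31} = 55.003
Rejection region: χ² < 14.458 or χ² > 55.003
Decision: fail to reject H₀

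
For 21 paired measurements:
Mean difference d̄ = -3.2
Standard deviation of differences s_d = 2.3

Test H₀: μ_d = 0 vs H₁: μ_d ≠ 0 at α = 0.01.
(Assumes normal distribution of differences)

Answer: t = -6.3758, reject H₀

Derivation:
df = n - 1 = 20
SE = s_d/√n = 2.3/√21 = 0.5019
t = d̄/SE = -3.2/0.5019 = -6.3758
Critical value: t_{0.005,20} = ±2.845
p-value < 0.0001
Decision: reject H₀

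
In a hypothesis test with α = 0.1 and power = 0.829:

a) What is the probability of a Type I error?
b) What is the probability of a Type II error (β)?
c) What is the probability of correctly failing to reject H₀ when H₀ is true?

Answer: a) 0.1, b) 0.171, c) 0.9

Derivation:
a) Type I error probability = α = 0.1
b) Power = P(reject H₀ | H₁ true) = 1 - β = 0.829, so Type II error probability = β = 1 - Power = 0.171
c) P(fail to reject H₀ | H₀ true) = 1 - α = 0.9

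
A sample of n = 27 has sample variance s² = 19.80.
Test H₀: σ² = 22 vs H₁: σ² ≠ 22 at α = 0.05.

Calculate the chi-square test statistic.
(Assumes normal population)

df = n - 1 = 26
χ² = (n-1)s²/σ₀² = 26×19.80/22 = 23.4000
Critical values: χ²_{0.975,26} = 13.844, χ²_{0.025,26} = 41.923
Rejection region: χ² < 13.844 or χ² > 41.923
Decision: fail to reject H₀

Answer: χ² = 23.4000, fail to reject H₀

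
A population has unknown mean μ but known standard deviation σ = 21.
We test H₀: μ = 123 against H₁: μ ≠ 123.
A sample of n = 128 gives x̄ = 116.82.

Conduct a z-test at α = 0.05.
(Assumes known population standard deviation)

Standard error: SE = σ/√n = 21/√128 = 1.8562
z-statistic: z = (x̄ - μ₀)/SE = (116.82 - 123)/1.8562 = -3.3294
Critical value: ±1.960
p-value = 0.0009
Decision: reject H₀

Answer: z = -3.3294, reject H₀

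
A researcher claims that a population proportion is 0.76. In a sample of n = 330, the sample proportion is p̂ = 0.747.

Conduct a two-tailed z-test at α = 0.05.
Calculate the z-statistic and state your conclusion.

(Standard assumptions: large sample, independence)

H₀: p = 0.76, H₁: p ≠ 0.76
Standard error: SE = √(p₀(1-p₀)/n) = √(0.76×0.24/330) = 0.023510
z-statistic: z = (p̂ - p₀)/SE = (0.747 - 0.76)/0.023510 = -0.5530
Critical value: z_0.025 = ±1.960
p-value = 0.5803
Decision: fail to reject H₀ at α = 0.05

Answer: z = -0.5530, fail to reject H₀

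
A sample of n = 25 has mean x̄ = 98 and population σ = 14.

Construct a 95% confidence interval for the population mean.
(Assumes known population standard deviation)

Confidence level: 95%, α = 0.05
z_0.025 = 1.960
SE = σ/√n = 14/√25 = 2.8000
Margin of error = 1.960 × 2.8000 = 5.4880
CI: x̄ ± margin = 98 ± 5.4880
CI: (92.5120, 103.4880)

Answer: (92.5120, 103.4880)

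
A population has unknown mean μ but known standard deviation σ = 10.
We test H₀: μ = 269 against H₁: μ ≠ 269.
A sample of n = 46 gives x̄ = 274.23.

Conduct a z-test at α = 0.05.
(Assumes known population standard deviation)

Answer: z = 3.5472, reject H₀

Derivation:
Standard error: SE = σ/√n = 10/√46 = 1.4744
z-statistic: z = (x̄ - μ₀)/SE = (274.23 - 269)/1.4744 = 3.5472
Critical value: ±1.960
p-value = 0.0004
Decision: reject H₀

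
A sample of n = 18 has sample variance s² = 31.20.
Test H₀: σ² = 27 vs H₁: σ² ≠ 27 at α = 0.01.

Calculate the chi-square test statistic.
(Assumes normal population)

df = n - 1 = 17
χ² = (n-1)s²/σ₀² = 17×31.20/27 = 19.6444
Critical values: χ²_{0.995,17} = 5.697, χ²_{0.005,17} = 35.718
Rejection region: χ² < 5.697 or χ² > 35.718
Decision: fail to reject H₀

Answer: χ² = 19.6444, fail to reject H₀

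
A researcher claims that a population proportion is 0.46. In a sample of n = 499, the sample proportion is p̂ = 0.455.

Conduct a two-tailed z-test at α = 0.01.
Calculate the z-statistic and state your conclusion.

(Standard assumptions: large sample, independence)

H₀: p = 0.46, H₁: p ≠ 0.46
Standard error: SE = √(p₀(1-p₀)/n) = √(0.46×0.54/499) = 0.022311
z-statistic: z = (p̂ - p₀)/SE = (0.455 - 0.46)/0.022311 = -0.2241
Critical value: z_0.005 = ±2.576
p-value = 0.8227
Decision: fail to reject H₀ at α = 0.01

Answer: z = -0.2241, fail to reject H₀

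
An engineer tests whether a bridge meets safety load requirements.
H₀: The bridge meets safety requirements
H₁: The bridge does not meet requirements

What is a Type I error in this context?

Type I error: rejecting H₀ when it is actually true (false positive).
Type II error: failing to reject H₀ when H₁ is actually true (false negative).

Answer: Unnecessarily closing a safe bridge for repairs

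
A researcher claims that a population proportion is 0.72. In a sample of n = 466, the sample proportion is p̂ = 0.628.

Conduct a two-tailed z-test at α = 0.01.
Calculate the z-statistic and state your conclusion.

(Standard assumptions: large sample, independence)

Answer: z = -4.4233, reject H₀

Derivation:
H₀: p = 0.72, H₁: p ≠ 0.72
Standard error: SE = √(p₀(1-p₀)/n) = √(0.72×0.28/466) = 0.020799
z-statistic: z = (p̂ - p₀)/SE = (0.628 - 0.72)/0.020799 = -4.4233
Critical value: z_0.005 = ±2.576
p-value < 0.0001
Decision: reject H₀ at α = 0.01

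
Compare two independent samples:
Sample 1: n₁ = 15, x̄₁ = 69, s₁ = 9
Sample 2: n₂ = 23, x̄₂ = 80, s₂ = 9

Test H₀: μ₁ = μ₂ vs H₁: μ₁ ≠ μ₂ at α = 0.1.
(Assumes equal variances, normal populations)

Answer: t = -3.6827, reject H₀

Derivation:
Pooled variance: s²_p = [14×9² + 22×9²]/(36) = 81.0000
s_p = 9.0000
SE = s_p×√(1/n₁ + 1/n₂) = 9.0000×√(1/15 + 1/23) = 2.9869
t = (x̄₁ - x̄₂)/SE = (69 - 80)/2.9869 = -3.6827
df = 36, t-critical = ±1.688
Decision: reject H₀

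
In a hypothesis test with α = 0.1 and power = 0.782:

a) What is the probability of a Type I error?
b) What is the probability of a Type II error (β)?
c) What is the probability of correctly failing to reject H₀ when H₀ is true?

Answer: a) 0.1, b) 0.218, c) 0.9

Derivation:
a) Type I error probability = α = 0.1
b) Power = P(reject H₀ | H₁ true) = 1 - β = 0.782, so Type II error probability = β = 1 - Power = 0.218
c) P(fail to reject H₀ | H₀ true) = 1 - α = 0.9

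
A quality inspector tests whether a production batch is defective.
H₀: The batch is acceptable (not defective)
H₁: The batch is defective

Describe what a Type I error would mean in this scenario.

A Type I error (probability α) occurs when we reject a true H₀.
A Type II error (probability β) occurs when we fail to reject a false H₀.

Answer: Rejecting an acceptable batch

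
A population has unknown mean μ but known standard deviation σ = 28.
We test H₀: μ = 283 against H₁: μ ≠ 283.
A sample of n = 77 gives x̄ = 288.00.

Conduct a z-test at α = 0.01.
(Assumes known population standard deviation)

Standard error: SE = σ/√n = 28/√77 = 3.1909
z-statistic: z = (x̄ - μ₀)/SE = (288.00 - 283)/3.1909 = 1.5670
Critical value: ±2.576
p-value = 0.1171
Decision: fail to reject H₀

Answer: z = 1.5670, fail to reject H₀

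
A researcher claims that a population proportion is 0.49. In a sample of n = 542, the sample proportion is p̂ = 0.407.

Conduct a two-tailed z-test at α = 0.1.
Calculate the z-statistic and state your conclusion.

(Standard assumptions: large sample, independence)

H₀: p = 0.49, H₁: p ≠ 0.49
Standard error: SE = √(p₀(1-p₀)/n) = √(0.49×0.51/542) = 0.021473
z-statistic: z = (p̂ - p₀)/SE = (0.407 - 0.49)/0.021473 = -3.8653
Critical value: z_0.05 = ±1.645
p-value = 0.0001
Decision: reject H₀ at α = 0.1

Answer: z = -3.8653, reject H₀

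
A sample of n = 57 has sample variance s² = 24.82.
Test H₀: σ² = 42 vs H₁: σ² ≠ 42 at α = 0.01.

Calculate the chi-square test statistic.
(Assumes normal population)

Answer: χ² = 33.0933, fail to reject H₀

Derivation:
df = n - 1 = 56
χ² = (n-1)s²/σ₀² = 56×24.82/42 = 33.0933
Critical values: χ²_{0.995,56} = 32.490, χ²_{0.005,56} = 86.994
Rejection region: χ² < 32.490 or χ² > 86.994
Decision: fail to reject H₀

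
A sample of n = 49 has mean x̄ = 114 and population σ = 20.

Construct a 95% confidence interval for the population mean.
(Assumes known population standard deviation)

Answer: (108.4001, 119.5999)

Derivation:
Confidence level: 95%, α = 0.05
z_0.025 = 1.960
SE = σ/√n = 20/√49 = 2.8571
Margin of error = 1.960 × 2.8571 = 5.5999
CI: x̄ ± margin = 114 ± 5.5999
CI: (108.4001, 119.5999)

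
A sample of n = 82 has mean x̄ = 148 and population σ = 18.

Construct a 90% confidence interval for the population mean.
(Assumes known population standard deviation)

Answer: (144.7301, 151.2699)

Derivation:
Confidence level: 90%, α = 0.1
z_0.05 = 1.645
SE = σ/√n = 18/√82 = 1.9878
Margin of error = 1.645 × 1.9878 = 3.2699
CI: x̄ ± margin = 148 ± 3.2699
CI: (144.7301, 151.2699)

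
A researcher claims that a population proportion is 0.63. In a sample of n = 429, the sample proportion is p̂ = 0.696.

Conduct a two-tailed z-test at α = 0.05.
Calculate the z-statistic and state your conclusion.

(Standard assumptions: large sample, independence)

Answer: z = 2.8314, reject H₀

Derivation:
H₀: p = 0.63, H₁: p ≠ 0.63
Standard error: SE = √(p₀(1-p₀)/n) = √(0.63×0.37/429) = 0.023310
z-statistic: z = (p̂ - p₀)/SE = (0.696 - 0.63)/0.023310 = 2.8314
Critical value: z_0.025 = ±1.960
p-value = 0.0046
Decision: reject H₀ at α = 0.05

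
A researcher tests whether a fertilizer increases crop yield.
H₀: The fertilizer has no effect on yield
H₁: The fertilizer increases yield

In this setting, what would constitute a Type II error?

Answer: Failing to recommend an effective fertilizer

Derivation:
Type I error (α): Rejecting H₀ when H₀ is true
Type II error (β): Failing to reject H₀ when H₁ is true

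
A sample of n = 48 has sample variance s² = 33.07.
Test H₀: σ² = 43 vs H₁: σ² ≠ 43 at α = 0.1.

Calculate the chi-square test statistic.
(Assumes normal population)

Answer: χ² = 36.1463, fail to reject H₀

Derivation:
df = n - 1 = 47
χ² = (n-1)s²/σ₀² = 47×33.07/43 = 36.1463
Critical values: χ²_{0.95,47} = 32.268, χ²_{0.05,47} = 64.001
Rejection region: χ² < 32.268 or χ² > 64.001
Decision: fail to reject H₀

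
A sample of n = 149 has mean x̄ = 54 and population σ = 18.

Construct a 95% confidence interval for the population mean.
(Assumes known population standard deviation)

Answer: (51.1098, 56.8902)

Derivation:
Confidence level: 95%, α = 0.05
z_0.025 = 1.960
SE = σ/√n = 18/√149 = 1.4746
Margin of error = 1.960 × 1.4746 = 2.8902
CI: x̄ ± margin = 54 ± 2.8902
CI: (51.1098, 56.8902)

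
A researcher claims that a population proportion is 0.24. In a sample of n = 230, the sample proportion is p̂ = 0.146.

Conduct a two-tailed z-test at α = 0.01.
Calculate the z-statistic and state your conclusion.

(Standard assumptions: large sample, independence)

Answer: z = -3.3379, reject H₀

Derivation:
H₀: p = 0.24, H₁: p ≠ 0.24
Standard error: SE = √(p₀(1-p₀)/n) = √(0.24×0.76/230) = 0.028161
z-statistic: z = (p̂ - p₀)/SE = (0.146 - 0.24)/0.028161 = -3.3379
Critical value: z_0.005 = ±2.576
p-value = 0.0008
Decision: reject H₀ at α = 0.01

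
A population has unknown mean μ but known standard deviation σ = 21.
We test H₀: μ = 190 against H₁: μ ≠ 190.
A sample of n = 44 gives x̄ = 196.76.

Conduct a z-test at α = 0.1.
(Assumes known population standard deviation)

Standard error: SE = σ/√n = 21/√44 = 3.1659
z-statistic: z = (x̄ - μ₀)/SE = (196.76 - 190)/3.1659 = 2.1353
Critical value: ±1.645
p-value = 0.0327
Decision: reject H₀

Answer: z = 2.1353, reject H₀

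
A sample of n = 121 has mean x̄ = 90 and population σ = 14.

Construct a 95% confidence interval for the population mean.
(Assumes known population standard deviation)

Confidence level: 95%, α = 0.05
z_0.025 = 1.960
SE = σ/√n = 14/√121 = 1.2727
Margin of error = 1.960 × 1.2727 = 2.4945
CI: x̄ ± margin = 90 ± 2.4945
CI: (87.5055, 92.4945)

Answer: (87.5055, 92.4945)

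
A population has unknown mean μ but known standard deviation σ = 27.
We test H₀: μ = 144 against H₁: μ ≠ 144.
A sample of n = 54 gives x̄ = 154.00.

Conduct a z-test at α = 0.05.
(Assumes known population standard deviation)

Standard error: SE = σ/√n = 27/√54 = 3.6742
z-statistic: z = (x̄ - μ₀)/SE = (154.00 - 144)/3.6742 = 2.7217
Critical value: ±1.960
p-value = 0.0065
Decision: reject H₀

Answer: z = 2.7217, reject H₀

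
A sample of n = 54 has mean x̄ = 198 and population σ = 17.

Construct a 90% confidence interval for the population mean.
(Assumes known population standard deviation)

Confidence level: 90%, α = 0.1
z_0.05 = 1.645
SE = σ/√n = 17/√54 = 2.3134
Margin of error = 1.645 × 2.3134 = 3.8055
CI: x̄ ± margin = 198 ± 3.8055
CI: (194.1945, 201.8055)

Answer: (194.1945, 201.8055)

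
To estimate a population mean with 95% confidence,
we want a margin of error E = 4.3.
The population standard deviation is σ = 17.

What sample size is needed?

z_0.025 = 1.960
n = (z×σ/E)² = (1.960×17/4.3)²
n = 60.0445
Round up: n = 61

Answer: n = 61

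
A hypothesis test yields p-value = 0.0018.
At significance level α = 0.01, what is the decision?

Answer: reject H₀

Derivation:
Compare p-value to α:
0.0018 < 0.01
Decision: reject H₀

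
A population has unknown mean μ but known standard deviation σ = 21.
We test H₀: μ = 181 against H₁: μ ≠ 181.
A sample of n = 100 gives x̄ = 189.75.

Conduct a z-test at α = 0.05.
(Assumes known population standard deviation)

Answer: z = 4.1667, reject H₀

Derivation:
Standard error: SE = σ/√n = 21/√100 = 2.1000
z-statistic: z = (x̄ - μ₀)/SE = (189.75 - 181)/2.1000 = 4.1667
Critical value: ±1.960
p-value < 0.0001
Decision: reject H₀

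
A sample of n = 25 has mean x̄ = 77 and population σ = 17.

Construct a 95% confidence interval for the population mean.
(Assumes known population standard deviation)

Confidence level: 95%, α = 0.05
z_0.025 = 1.960
SE = σ/√n = 17/√25 = 3.4000
Margin of error = 1.960 × 3.4000 = 6.6640
CI: x̄ ± margin = 77 ± 6.6640
CI: (70.3360, 83.6640)

Answer: (70.3360, 83.6640)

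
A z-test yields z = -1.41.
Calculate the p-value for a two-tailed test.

Answer: p-value ≈ 0.1585

Derivation:
For z = -1.41:
p = 2×P(Z > |-1.41|) = 2×(1 - Φ(1.41)) = 0.1585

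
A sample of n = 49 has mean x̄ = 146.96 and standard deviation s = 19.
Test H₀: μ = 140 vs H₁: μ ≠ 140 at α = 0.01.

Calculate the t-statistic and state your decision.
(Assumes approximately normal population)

df = n - 1 = 48
SE = s/√n = 19/√49 = 2.7143
t = (x̄ - μ₀)/SE = (146.96 - 140)/2.7143 = 2.5642
Critical value: t_{0.005,48} = ±2.682
p-value ≈ 0.0135
Decision: fail to reject H₀

Answer: t = 2.5642, fail to reject H₀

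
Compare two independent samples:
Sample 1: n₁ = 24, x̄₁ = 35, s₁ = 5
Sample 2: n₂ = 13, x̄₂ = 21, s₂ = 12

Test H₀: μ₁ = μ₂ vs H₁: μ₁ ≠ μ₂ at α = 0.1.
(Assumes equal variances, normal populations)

Answer: t = 5.0118, reject H₀

Derivation:
Pooled variance: s²_p = [23×5² + 12×12²]/(35) = 65.8000
s_p = 8.1117
SE = s_p×√(1/n₁ + 1/n₂) = 8.1117×√(1/24 + 1/13) = 2.7934
t = (x̄₁ - x̄₂)/SE = (35 - 21)/2.7934 = 5.0118
df = 35, t-critical = ±1.690
Decision: reject H₀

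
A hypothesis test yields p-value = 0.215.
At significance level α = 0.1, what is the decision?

Compare p-value to α:
0.215 ≥ 0.1
Decision: fail to reject H₀

Answer: fail to reject H₀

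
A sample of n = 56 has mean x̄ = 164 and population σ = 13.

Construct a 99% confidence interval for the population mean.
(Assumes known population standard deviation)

Confidence level: 99%, α = 0.01
z_0.005 = 2.576
SE = σ/√n = 13/√56 = 1.7372
Margin of error = 2.576 × 1.7372 = 4.4750
CI: x̄ ± margin = 164 ± 4.4750
CI: (159.5250, 168.4750)

Answer: (159.5250, 168.4750)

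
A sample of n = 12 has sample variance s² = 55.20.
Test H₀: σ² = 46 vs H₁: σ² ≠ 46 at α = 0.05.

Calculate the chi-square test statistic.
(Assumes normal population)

Answer: χ² = 13.2000, fail to reject H₀

Derivation:
df = n - 1 = 11
χ² = (n-1)s²/σ₀² = 11×55.20/46 = 13.2000
Critical values: χ²_{0.975,11} = 3.816, χ²_{0.025,11} = 21.920
Rejection region: χ² < 3.816 or χ² > 21.920
Decision: fail to reject H₀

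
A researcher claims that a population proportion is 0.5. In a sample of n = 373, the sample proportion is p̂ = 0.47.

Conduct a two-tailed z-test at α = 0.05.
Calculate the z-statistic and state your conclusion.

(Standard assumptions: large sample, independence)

H₀: p = 0.5, H₁: p ≠ 0.5
Standard error: SE = √(p₀(1-p₀)/n) = √(0.5×0.5/373) = 0.025889
z-statistic: z = (p̂ - p₀)/SE = (0.47 - 0.5)/0.025889 = -1.1588
Critical value: z_0.025 = ±1.960
p-value = 0.2465
Decision: fail to reject H₀ at α = 0.05

Answer: z = -1.1588, fail to reject H₀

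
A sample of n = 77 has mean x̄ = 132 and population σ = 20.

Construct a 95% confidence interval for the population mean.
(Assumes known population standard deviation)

Confidence level: 95%, α = 0.05
z_0.025 = 1.960
SE = σ/√n = 20/√77 = 2.2792
Margin of error = 1.960 × 2.2792 = 4.4672
CI: x̄ ± margin = 132 ± 4.4672
CI: (127.5328, 136.4672)

Answer: (127.5328, 136.4672)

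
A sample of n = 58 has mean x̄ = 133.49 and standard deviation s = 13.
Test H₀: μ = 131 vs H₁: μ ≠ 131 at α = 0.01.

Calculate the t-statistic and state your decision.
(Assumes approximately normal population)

df = n - 1 = 57
SE = s/√n = 13/√58 = 1.7070
t = (x̄ - μ₀)/SE = (133.49 - 131)/1.7070 = 1.4587
Critical value: t_{0.005,57} = ±2.665
p-value ≈ 0.1501
Decision: fail to reject H₀

Answer: t = 1.4587, fail to reject H₀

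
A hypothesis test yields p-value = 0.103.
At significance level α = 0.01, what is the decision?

Compare p-value to α:
0.103 ≥ 0.01
Decision: fail to reject H₀

Answer: fail to reject H₀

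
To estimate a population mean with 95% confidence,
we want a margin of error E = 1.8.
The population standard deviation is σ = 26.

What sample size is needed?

Answer: n = 802

Derivation:
z_0.025 = 1.960
n = (z×σ/E)² = (1.960×26/1.8)²
n = 801.5190
Round up: n = 802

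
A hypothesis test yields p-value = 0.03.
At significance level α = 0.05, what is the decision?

Answer: reject H₀

Derivation:
Compare p-value to α:
0.03 < 0.05
Decision: reject H₀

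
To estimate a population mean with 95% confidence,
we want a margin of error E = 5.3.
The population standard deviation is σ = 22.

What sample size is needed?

Answer: n = 67

Derivation:
z_0.025 = 1.960
n = (z×σ/E)² = (1.960×22/5.3)²
n = 66.1920
Round up: n = 67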